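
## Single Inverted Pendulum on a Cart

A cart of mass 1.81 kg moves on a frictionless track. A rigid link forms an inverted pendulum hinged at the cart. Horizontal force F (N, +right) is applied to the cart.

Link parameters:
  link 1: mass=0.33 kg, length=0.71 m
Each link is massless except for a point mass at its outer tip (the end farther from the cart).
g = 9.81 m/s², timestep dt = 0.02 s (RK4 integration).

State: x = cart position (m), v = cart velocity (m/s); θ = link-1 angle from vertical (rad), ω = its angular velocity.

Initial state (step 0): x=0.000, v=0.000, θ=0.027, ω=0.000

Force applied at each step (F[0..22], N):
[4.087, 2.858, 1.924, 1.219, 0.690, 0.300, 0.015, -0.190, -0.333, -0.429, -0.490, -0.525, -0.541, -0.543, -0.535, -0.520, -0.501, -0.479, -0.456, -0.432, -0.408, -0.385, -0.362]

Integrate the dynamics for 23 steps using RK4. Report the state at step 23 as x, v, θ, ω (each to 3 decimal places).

Answer: x=0.037, v=0.038, θ=-0.007, ω=-0.013

Derivation:
apply F[0]=+4.087 → step 1: x=0.000, v=0.044, θ=0.026, ω=-0.055
apply F[1]=+2.858 → step 2: x=0.002, v=0.075, θ=0.025, ω=-0.091
apply F[2]=+1.924 → step 3: x=0.003, v=0.095, θ=0.023, ω=-0.113
apply F[3]=+1.219 → step 4: x=0.005, v=0.108, θ=0.021, ω=-0.125
apply F[4]=+0.690 → step 5: x=0.008, v=0.115, θ=0.018, ω=-0.129
apply F[5]=+0.300 → step 6: x=0.010, v=0.118, θ=0.015, ω=-0.128
apply F[6]=+0.015 → step 7: x=0.012, v=0.117, θ=0.013, ω=-0.124
apply F[7]=-0.190 → step 8: x=0.015, v=0.115, θ=0.011, ω=-0.117
apply F[8]=-0.333 → step 9: x=0.017, v=0.111, θ=0.008, ω=-0.109
apply F[9]=-0.429 → step 10: x=0.019, v=0.106, θ=0.006, ω=-0.100
apply F[10]=-0.490 → step 11: x=0.021, v=0.100, θ=0.004, ω=-0.091
apply F[11]=-0.525 → step 12: x=0.023, v=0.094, θ=0.003, ω=-0.081
apply F[12]=-0.541 → step 13: x=0.025, v=0.088, θ=0.001, ω=-0.072
apply F[13]=-0.543 → step 14: x=0.027, v=0.082, θ=-0.000, ω=-0.064
apply F[14]=-0.535 → step 15: x=0.028, v=0.076, θ=-0.002, ω=-0.056
apply F[15]=-0.520 → step 16: x=0.030, v=0.071, θ=-0.003, ω=-0.048
apply F[16]=-0.501 → step 17: x=0.031, v=0.065, θ=-0.003, ω=-0.042
apply F[17]=-0.479 → step 18: x=0.032, v=0.060, θ=-0.004, ω=-0.035
apply F[18]=-0.456 → step 19: x=0.033, v=0.055, θ=-0.005, ω=-0.030
apply F[19]=-0.432 → step 20: x=0.034, v=0.051, θ=-0.005, ω=-0.025
apply F[20]=-0.408 → step 21: x=0.035, v=0.046, θ=-0.006, ω=-0.020
apply F[21]=-0.385 → step 22: x=0.036, v=0.042, θ=-0.006, ω=-0.016
apply F[22]=-0.362 → step 23: x=0.037, v=0.038, θ=-0.007, ω=-0.013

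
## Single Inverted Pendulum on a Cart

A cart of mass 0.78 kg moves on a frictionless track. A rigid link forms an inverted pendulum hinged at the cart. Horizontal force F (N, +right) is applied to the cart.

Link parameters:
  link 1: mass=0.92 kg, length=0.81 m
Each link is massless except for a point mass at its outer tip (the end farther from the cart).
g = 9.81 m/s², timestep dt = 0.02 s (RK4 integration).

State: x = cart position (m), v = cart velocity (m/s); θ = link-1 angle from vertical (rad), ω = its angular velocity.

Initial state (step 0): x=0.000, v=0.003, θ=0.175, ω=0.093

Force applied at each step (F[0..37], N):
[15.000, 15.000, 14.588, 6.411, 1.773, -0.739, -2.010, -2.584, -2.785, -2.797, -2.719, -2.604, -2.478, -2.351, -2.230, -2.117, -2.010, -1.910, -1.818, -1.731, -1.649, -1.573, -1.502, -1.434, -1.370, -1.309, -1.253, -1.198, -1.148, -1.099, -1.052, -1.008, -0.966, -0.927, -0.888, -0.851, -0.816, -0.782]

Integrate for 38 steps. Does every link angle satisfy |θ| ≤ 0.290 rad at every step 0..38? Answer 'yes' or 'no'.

Answer: yes

Derivation:
apply F[0]=+15.000 → step 1: x=0.003, v=0.336, θ=0.173, ω=-0.270
apply F[1]=+15.000 → step 2: x=0.013, v=0.672, θ=0.164, ω=-0.638
apply F[2]=+14.588 → step 3: x=0.030, v=1.003, θ=0.148, ω=-1.003
apply F[3]=+6.411 → step 4: x=0.052, v=1.136, θ=0.126, ω=-1.133
apply F[4]=+1.773 → step 5: x=0.074, v=1.157, θ=0.104, ω=-1.131
apply F[5]=-0.739 → step 6: x=0.097, v=1.120, θ=0.082, ω=-1.063
apply F[6]=-2.010 → step 7: x=0.119, v=1.053, θ=0.062, ω=-0.964
apply F[7]=-2.584 → step 8: x=0.139, v=0.976, θ=0.043, ω=-0.856
apply F[8]=-2.785 → step 9: x=0.158, v=0.897, θ=0.027, ω=-0.750
apply F[9]=-2.797 → step 10: x=0.175, v=0.821, θ=0.013, ω=-0.651
apply F[10]=-2.719 → step 11: x=0.191, v=0.750, θ=0.001, ω=-0.561
apply F[11]=-2.604 → step 12: x=0.205, v=0.684, θ=-0.009, ω=-0.481
apply F[12]=-2.478 → step 13: x=0.218, v=0.623, θ=-0.018, ω=-0.409
apply F[13]=-2.351 → step 14: x=0.230, v=0.568, θ=-0.026, ω=-0.347
apply F[14]=-2.230 → step 15: x=0.241, v=0.517, θ=-0.032, ω=-0.291
apply F[15]=-2.117 → step 16: x=0.251, v=0.471, θ=-0.037, ω=-0.242
apply F[16]=-2.010 → step 17: x=0.260, v=0.429, θ=-0.042, ω=-0.200
apply F[17]=-1.910 → step 18: x=0.268, v=0.390, θ=-0.045, ω=-0.162
apply F[18]=-1.818 → step 19: x=0.276, v=0.354, θ=-0.048, ω=-0.130
apply F[19]=-1.731 → step 20: x=0.282, v=0.321, θ=-0.051, ω=-0.101
apply F[20]=-1.649 → step 21: x=0.288, v=0.291, θ=-0.052, ω=-0.076
apply F[21]=-1.573 → step 22: x=0.294, v=0.263, θ=-0.054, ω=-0.054
apply F[22]=-1.502 → step 23: x=0.299, v=0.237, θ=-0.054, ω=-0.036
apply F[23]=-1.434 → step 24: x=0.303, v=0.213, θ=-0.055, ω=-0.019
apply F[24]=-1.370 → step 25: x=0.307, v=0.191, θ=-0.055, ω=-0.005
apply F[25]=-1.309 → step 26: x=0.311, v=0.170, θ=-0.055, ω=0.007
apply F[26]=-1.253 → step 27: x=0.314, v=0.151, θ=-0.055, ω=0.018
apply F[27]=-1.198 → step 28: x=0.317, v=0.133, θ=-0.055, ω=0.026
apply F[28]=-1.148 → step 29: x=0.320, v=0.116, θ=-0.054, ω=0.034
apply F[29]=-1.099 → step 30: x=0.322, v=0.100, θ=-0.053, ω=0.041
apply F[30]=-1.052 → step 31: x=0.324, v=0.085, θ=-0.052, ω=0.046
apply F[31]=-1.008 → step 32: x=0.325, v=0.072, θ=-0.051, ω=0.050
apply F[32]=-0.966 → step 33: x=0.327, v=0.059, θ=-0.050, ω=0.054
apply F[33]=-0.927 → step 34: x=0.328, v=0.046, θ=-0.049, ω=0.057
apply F[34]=-0.888 → step 35: x=0.328, v=0.035, θ=-0.048, ω=0.060
apply F[35]=-0.851 → step 36: x=0.329, v=0.024, θ=-0.047, ω=0.061
apply F[36]=-0.816 → step 37: x=0.329, v=0.014, θ=-0.046, ω=0.063
apply F[37]=-0.782 → step 38: x=0.330, v=0.004, θ=-0.044, ω=0.064
Max |angle| over trajectory = 0.175 rad; bound = 0.290 → within bound.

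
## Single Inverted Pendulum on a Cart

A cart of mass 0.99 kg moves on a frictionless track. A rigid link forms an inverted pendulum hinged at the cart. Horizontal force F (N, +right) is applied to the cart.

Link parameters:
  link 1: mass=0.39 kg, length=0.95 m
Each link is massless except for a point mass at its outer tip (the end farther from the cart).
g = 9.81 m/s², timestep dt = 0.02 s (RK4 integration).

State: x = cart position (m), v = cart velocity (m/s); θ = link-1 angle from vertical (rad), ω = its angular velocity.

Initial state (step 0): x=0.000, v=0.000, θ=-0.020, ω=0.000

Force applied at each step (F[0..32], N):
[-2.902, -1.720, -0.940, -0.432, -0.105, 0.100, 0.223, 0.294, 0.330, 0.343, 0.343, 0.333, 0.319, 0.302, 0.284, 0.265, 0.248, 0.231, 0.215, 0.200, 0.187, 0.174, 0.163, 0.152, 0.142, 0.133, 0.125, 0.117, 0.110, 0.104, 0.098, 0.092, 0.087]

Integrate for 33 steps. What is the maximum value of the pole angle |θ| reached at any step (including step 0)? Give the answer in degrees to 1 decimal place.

apply F[0]=-2.902 → step 1: x=-0.001, v=-0.057, θ=-0.019, ω=0.056
apply F[1]=-1.720 → step 2: x=-0.002, v=-0.090, θ=-0.018, ω=0.087
apply F[2]=-0.940 → step 3: x=-0.004, v=-0.108, θ=-0.016, ω=0.102
apply F[3]=-0.432 → step 4: x=-0.006, v=-0.116, θ=-0.014, ω=0.107
apply F[4]=-0.105 → step 5: x=-0.009, v=-0.117, θ=-0.012, ω=0.106
apply F[5]=+0.100 → step 6: x=-0.011, v=-0.114, θ=-0.010, ω=0.100
apply F[6]=+0.223 → step 7: x=-0.013, v=-0.109, θ=-0.008, ω=0.093
apply F[7]=+0.294 → step 8: x=-0.015, v=-0.102, θ=-0.006, ω=0.085
apply F[8]=+0.330 → step 9: x=-0.017, v=-0.095, θ=-0.005, ω=0.076
apply F[9]=+0.343 → step 10: x=-0.019, v=-0.088, θ=-0.003, ω=0.068
apply F[10]=+0.343 → step 11: x=-0.021, v=-0.081, θ=-0.002, ω=0.060
apply F[11]=+0.333 → step 12: x=-0.022, v=-0.074, θ=-0.001, ω=0.052
apply F[12]=+0.319 → step 13: x=-0.024, v=-0.068, θ=0.000, ω=0.046
apply F[13]=+0.302 → step 14: x=-0.025, v=-0.061, θ=0.001, ω=0.039
apply F[14]=+0.284 → step 15: x=-0.026, v=-0.056, θ=0.002, ω=0.034
apply F[15]=+0.265 → step 16: x=-0.027, v=-0.051, θ=0.002, ω=0.029
apply F[16]=+0.248 → step 17: x=-0.028, v=-0.046, θ=0.003, ω=0.024
apply F[17]=+0.231 → step 18: x=-0.029, v=-0.041, θ=0.003, ω=0.020
apply F[18]=+0.215 → step 19: x=-0.030, v=-0.037, θ=0.004, ω=0.017
apply F[19]=+0.200 → step 20: x=-0.031, v=-0.034, θ=0.004, ω=0.014
apply F[20]=+0.187 → step 21: x=-0.031, v=-0.030, θ=0.004, ω=0.011
apply F[21]=+0.174 → step 22: x=-0.032, v=-0.027, θ=0.005, ω=0.008
apply F[22]=+0.163 → step 23: x=-0.032, v=-0.024, θ=0.005, ω=0.006
apply F[23]=+0.152 → step 24: x=-0.033, v=-0.021, θ=0.005, ω=0.005
apply F[24]=+0.142 → step 25: x=-0.033, v=-0.019, θ=0.005, ω=0.003
apply F[25]=+0.133 → step 26: x=-0.033, v=-0.017, θ=0.005, ω=0.002
apply F[26]=+0.125 → step 27: x=-0.034, v=-0.014, θ=0.005, ω=0.000
apply F[27]=+0.117 → step 28: x=-0.034, v=-0.012, θ=0.005, ω=-0.001
apply F[28]=+0.110 → step 29: x=-0.034, v=-0.011, θ=0.005, ω=-0.002
apply F[29]=+0.104 → step 30: x=-0.034, v=-0.009, θ=0.005, ω=-0.002
apply F[30]=+0.098 → step 31: x=-0.035, v=-0.007, θ=0.005, ω=-0.003
apply F[31]=+0.092 → step 32: x=-0.035, v=-0.006, θ=0.005, ω=-0.004
apply F[32]=+0.087 → step 33: x=-0.035, v=-0.004, θ=0.005, ω=-0.004
Max |angle| over trajectory = 0.020 rad = 1.1°.

Answer: 1.1°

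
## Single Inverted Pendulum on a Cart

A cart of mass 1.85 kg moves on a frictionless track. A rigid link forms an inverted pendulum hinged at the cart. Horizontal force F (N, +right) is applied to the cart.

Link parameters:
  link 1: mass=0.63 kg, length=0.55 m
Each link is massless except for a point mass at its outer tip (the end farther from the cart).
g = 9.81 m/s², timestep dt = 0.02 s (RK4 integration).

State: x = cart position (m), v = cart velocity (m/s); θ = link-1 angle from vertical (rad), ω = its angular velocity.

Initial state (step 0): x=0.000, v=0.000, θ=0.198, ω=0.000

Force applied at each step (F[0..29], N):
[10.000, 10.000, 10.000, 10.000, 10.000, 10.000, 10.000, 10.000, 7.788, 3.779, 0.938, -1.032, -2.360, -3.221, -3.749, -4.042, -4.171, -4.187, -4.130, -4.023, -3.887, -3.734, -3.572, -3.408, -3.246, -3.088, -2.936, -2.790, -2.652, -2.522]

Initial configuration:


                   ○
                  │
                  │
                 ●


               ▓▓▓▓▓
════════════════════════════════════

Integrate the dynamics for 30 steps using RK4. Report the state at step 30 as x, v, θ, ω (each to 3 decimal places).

Answer: x=0.318, v=0.240, θ=-0.068, ω=0.002

Derivation:
apply F[0]=+10.000 → step 1: x=0.001, v=0.094, θ=0.197, ω=-0.098
apply F[1]=+10.000 → step 2: x=0.004, v=0.188, θ=0.194, ω=-0.196
apply F[2]=+10.000 → step 3: x=0.008, v=0.283, θ=0.189, ω=-0.297
apply F[3]=+10.000 → step 4: x=0.015, v=0.378, θ=0.182, ω=-0.400
apply F[4]=+10.000 → step 5: x=0.024, v=0.473, θ=0.173, ω=-0.508
apply F[5]=+10.000 → step 6: x=0.034, v=0.570, θ=0.162, ω=-0.622
apply F[6]=+10.000 → step 7: x=0.046, v=0.667, θ=0.148, ω=-0.742
apply F[7]=+10.000 → step 8: x=0.061, v=0.766, θ=0.132, ω=-0.869
apply F[8]=+7.788 → step 9: x=0.077, v=0.842, θ=0.114, ω=-0.962
apply F[9]=+3.779 → step 10: x=0.094, v=0.876, θ=0.094, ω=-0.987
apply F[10]=+0.938 → step 11: x=0.111, v=0.881, θ=0.075, ω=-0.966
apply F[11]=-1.032 → step 12: x=0.129, v=0.865, θ=0.056, ω=-0.915
apply F[12]=-2.360 → step 13: x=0.146, v=0.837, θ=0.038, ω=-0.846
apply F[13]=-3.221 → step 14: x=0.162, v=0.800, θ=0.022, ω=-0.769
apply F[14]=-3.749 → step 15: x=0.178, v=0.759, θ=0.008, ω=-0.688
apply F[15]=-4.042 → step 16: x=0.193, v=0.715, θ=-0.005, ω=-0.608
apply F[16]=-4.171 → step 17: x=0.207, v=0.670, θ=-0.017, ω=-0.531
apply F[17]=-4.187 → step 18: x=0.219, v=0.627, θ=-0.026, ω=-0.459
apply F[18]=-4.130 → step 19: x=0.232, v=0.584, θ=-0.035, ω=-0.393
apply F[19]=-4.023 → step 20: x=0.243, v=0.543, θ=-0.042, ω=-0.332
apply F[20]=-3.887 → step 21: x=0.253, v=0.504, θ=-0.048, ω=-0.278
apply F[21]=-3.734 → step 22: x=0.263, v=0.467, θ=-0.053, ω=-0.229
apply F[22]=-3.572 → step 23: x=0.272, v=0.432, θ=-0.058, ω=-0.185
apply F[23]=-3.408 → step 24: x=0.280, v=0.399, θ=-0.061, ω=-0.147
apply F[24]=-3.246 → step 25: x=0.288, v=0.368, θ=-0.063, ω=-0.113
apply F[25]=-3.088 → step 26: x=0.295, v=0.339, θ=-0.065, ω=-0.083
apply F[26]=-2.936 → step 27: x=0.302, v=0.312, θ=-0.067, ω=-0.057
apply F[27]=-2.790 → step 28: x=0.308, v=0.286, θ=-0.068, ω=-0.034
apply F[28]=-2.652 → step 29: x=0.313, v=0.262, θ=-0.068, ω=-0.015
apply F[29]=-2.522 → step 30: x=0.318, v=0.240, θ=-0.068, ω=0.002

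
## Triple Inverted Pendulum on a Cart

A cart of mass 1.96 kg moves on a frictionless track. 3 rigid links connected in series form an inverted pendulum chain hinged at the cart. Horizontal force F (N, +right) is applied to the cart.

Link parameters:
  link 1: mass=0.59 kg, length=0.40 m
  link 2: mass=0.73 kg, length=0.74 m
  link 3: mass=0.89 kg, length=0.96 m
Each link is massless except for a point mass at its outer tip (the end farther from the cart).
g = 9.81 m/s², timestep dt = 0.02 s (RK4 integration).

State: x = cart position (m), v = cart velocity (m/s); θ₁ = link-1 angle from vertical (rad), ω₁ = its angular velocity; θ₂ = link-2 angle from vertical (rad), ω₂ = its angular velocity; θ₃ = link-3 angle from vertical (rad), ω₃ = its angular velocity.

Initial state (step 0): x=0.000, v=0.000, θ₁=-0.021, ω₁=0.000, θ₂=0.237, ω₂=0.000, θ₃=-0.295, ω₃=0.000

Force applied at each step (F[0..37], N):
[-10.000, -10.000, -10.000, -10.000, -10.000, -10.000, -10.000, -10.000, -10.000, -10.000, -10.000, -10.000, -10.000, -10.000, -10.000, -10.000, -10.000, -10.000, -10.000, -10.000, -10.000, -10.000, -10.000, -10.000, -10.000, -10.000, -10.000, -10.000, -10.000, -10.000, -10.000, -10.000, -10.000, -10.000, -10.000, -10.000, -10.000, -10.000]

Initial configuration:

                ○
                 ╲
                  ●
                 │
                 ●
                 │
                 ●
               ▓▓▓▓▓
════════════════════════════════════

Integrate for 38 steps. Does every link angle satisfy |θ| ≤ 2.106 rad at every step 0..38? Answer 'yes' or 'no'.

Answer: no

Derivation:
apply F[0]=-10.000 → step 1: x=-0.001, v=-0.099, θ₁=-0.021, ω₁=0.012, θ₂=0.240, ω₂=0.278, θ₃=-0.297, ω₃=-0.150
apply F[1]=-10.000 → step 2: x=-0.004, v=-0.197, θ₁=-0.021, ω₁=0.025, θ₂=0.248, ω₂=0.555, θ₃=-0.301, ω₃=-0.299
apply F[2]=-10.000 → step 3: x=-0.009, v=-0.296, θ₁=-0.020, ω₁=0.043, θ₂=0.262, ω₂=0.828, θ₃=-0.308, ω₃=-0.443
apply F[3]=-10.000 → step 4: x=-0.016, v=-0.396, θ₁=-0.019, ω₁=0.067, θ₂=0.281, ω₂=1.096, θ₃=-0.319, ω₃=-0.582
apply F[4]=-10.000 → step 5: x=-0.025, v=-0.495, θ₁=-0.017, ω₁=0.103, θ₂=0.306, ω₂=1.355, θ₃=-0.332, ω₃=-0.713
apply F[5]=-10.000 → step 6: x=-0.036, v=-0.595, θ₁=-0.015, ω₁=0.153, θ₂=0.335, ω₂=1.604, θ₃=-0.347, ω₃=-0.833
apply F[6]=-10.000 → step 7: x=-0.049, v=-0.696, θ₁=-0.011, ω₁=0.222, θ₂=0.370, ω₂=1.839, θ₃=-0.365, ω₃=-0.941
apply F[7]=-10.000 → step 8: x=-0.063, v=-0.797, θ₁=-0.005, ω₁=0.315, θ₂=0.409, ω₂=2.058, θ₃=-0.385, ω₃=-1.035
apply F[8]=-10.000 → step 9: x=-0.080, v=-0.899, θ₁=0.002, ω₁=0.434, θ₂=0.452, ω₂=2.261, θ₃=-0.406, ω₃=-1.114
apply F[9]=-10.000 → step 10: x=-0.099, v=-1.001, θ₁=0.012, ω₁=0.584, θ₂=0.499, ω₂=2.446, θ₃=-0.429, ω₃=-1.178
apply F[10]=-10.000 → step 11: x=-0.120, v=-1.105, θ₁=0.026, ω₁=0.767, θ₂=0.550, ω₂=2.614, θ₃=-0.453, ω₃=-1.227
apply F[11]=-10.000 → step 12: x=-0.144, v=-1.209, θ₁=0.043, ω₁=0.985, θ₂=0.604, ω₂=2.765, θ₃=-0.478, ω₃=-1.260
apply F[12]=-10.000 → step 13: x=-0.169, v=-1.314, θ₁=0.065, ω₁=1.240, θ₂=0.660, ω₂=2.898, θ₃=-0.504, ω₃=-1.279
apply F[13]=-10.000 → step 14: x=-0.196, v=-1.421, θ₁=0.093, ω₁=1.537, θ₂=0.719, ω₂=3.013, θ₃=-0.529, ω₃=-1.282
apply F[14]=-10.000 → step 15: x=-0.226, v=-1.528, θ₁=0.127, ω₁=1.876, θ₂=0.781, ω₂=3.109, θ₃=-0.555, ω₃=-1.272
apply F[15]=-10.000 → step 16: x=-0.257, v=-1.635, θ₁=0.168, ω₁=2.261, θ₂=0.844, ω₂=3.184, θ₃=-0.580, ω₃=-1.246
apply F[16]=-10.000 → step 17: x=-0.291, v=-1.742, θ₁=0.218, ω₁=2.694, θ₂=0.908, ω₂=3.232, θ₃=-0.604, ω₃=-1.205
apply F[17]=-10.000 → step 18: x=-0.327, v=-1.847, θ₁=0.276, ω₁=3.177, θ₂=0.973, ω₂=3.250, θ₃=-0.628, ω₃=-1.148
apply F[18]=-10.000 → step 19: x=-0.365, v=-1.948, θ₁=0.345, ω₁=3.709, θ₂=1.038, ω₂=3.230, θ₃=-0.650, ω₃=-1.074
apply F[19]=-10.000 → step 20: x=-0.405, v=-2.042, θ₁=0.425, ω₁=4.290, θ₂=1.102, ω₂=3.167, θ₃=-0.671, ω₃=-0.980
apply F[20]=-10.000 → step 21: x=-0.447, v=-2.124, θ₁=0.517, ω₁=4.916, θ₂=1.164, ω₂=3.055, θ₃=-0.689, ω₃=-0.862
apply F[21]=-10.000 → step 22: x=-0.490, v=-2.188, θ₁=0.622, ω₁=5.581, θ₂=1.223, ω₂=2.892, θ₃=-0.705, ω₃=-0.717
apply F[22]=-10.000 → step 23: x=-0.534, v=-2.224, θ₁=0.740, ω₁=6.274, θ₂=1.279, ω₂=2.683, θ₃=-0.718, ω₃=-0.536
apply F[23]=-10.000 → step 24: x=-0.578, v=-2.222, θ₁=0.873, ω₁=6.983, θ₂=1.331, ω₂=2.444, θ₃=-0.726, ω₃=-0.309
apply F[24]=-10.000 → step 25: x=-0.622, v=-2.171, θ₁=1.020, ω₁=7.688, θ₂=1.377, ω₂=2.207, θ₃=-0.730, ω₃=-0.026
apply F[25]=-10.000 → step 26: x=-0.665, v=-2.059, θ₁=1.180, ω₁=8.359, θ₂=1.419, ω₂=2.023, θ₃=-0.727, ω₃=0.324
apply F[26]=-10.000 → step 27: x=-0.704, v=-1.883, θ₁=1.354, ω₁=8.954, θ₂=1.459, ω₂=1.965, θ₃=-0.716, ω₃=0.748
apply F[27]=-10.000 → step 28: x=-0.740, v=-1.647, θ₁=1.538, ω₁=9.425, θ₂=1.499, ω₂=2.106, θ₃=-0.697, ω₃=1.238
apply F[28]=-10.000 → step 29: x=-0.770, v=-1.370, θ₁=1.729, ω₁=9.734, θ₂=1.545, ω₂=2.500, θ₃=-0.666, ω₃=1.779
apply F[29]=-10.000 → step 30: x=-0.794, v=-1.076, θ₁=1.926, ω₁=9.853, θ₂=1.601, ω₂=3.164, θ₃=-0.625, ω₃=2.352
apply F[30]=-10.000 → step 31: x=-0.813, v=-0.792, θ₁=2.122, ω₁=9.753, θ₂=1.673, ω₂=4.079, θ₃=-0.572, ω₃=2.947
apply F[31]=-10.000 → step 32: x=-0.826, v=-0.538, θ₁=2.314, ω₁=9.382, θ₂=1.765, ω₂=5.207, θ₃=-0.507, ω₃=3.566
apply F[32]=-10.000 → step 33: x=-0.835, v=-0.332, θ₁=2.495, ω₁=8.660, θ₂=1.882, ω₂=6.491, θ₃=-0.429, ω₃=4.222
apply F[33]=-10.000 → step 34: x=-0.840, v=-0.182, θ₁=2.657, ω₁=7.506, θ₂=2.026, ω₂=7.874, θ₃=-0.338, ω₃=4.938
apply F[34]=-10.000 → step 35: x=-0.843, v=-0.083, θ₁=2.792, ω₁=5.872, θ₂=2.198, ω₂=9.324, θ₃=-0.231, ω₃=5.749
apply F[35]=-10.000 → step 36: x=-0.843, v=-0.015, θ₁=2.889, ω₁=3.774, θ₂=2.399, ω₂=10.886, θ₃=-0.107, ω₃=6.723
apply F[36]=-10.000 → step 37: x=-0.843, v=0.064, θ₁=2.941, ω₁=1.428, θ₂=2.635, ω₂=12.656, θ₃=0.040, ω₃=8.002
apply F[37]=-10.000 → step 38: x=-0.840, v=0.214, θ₁=2.952, ω₁=0.039, θ₂=2.905, ω₂=14.219, θ₃=0.216, ω₃=9.722
Max |angle| over trajectory = 2.952 rad; bound = 2.106 → exceeded.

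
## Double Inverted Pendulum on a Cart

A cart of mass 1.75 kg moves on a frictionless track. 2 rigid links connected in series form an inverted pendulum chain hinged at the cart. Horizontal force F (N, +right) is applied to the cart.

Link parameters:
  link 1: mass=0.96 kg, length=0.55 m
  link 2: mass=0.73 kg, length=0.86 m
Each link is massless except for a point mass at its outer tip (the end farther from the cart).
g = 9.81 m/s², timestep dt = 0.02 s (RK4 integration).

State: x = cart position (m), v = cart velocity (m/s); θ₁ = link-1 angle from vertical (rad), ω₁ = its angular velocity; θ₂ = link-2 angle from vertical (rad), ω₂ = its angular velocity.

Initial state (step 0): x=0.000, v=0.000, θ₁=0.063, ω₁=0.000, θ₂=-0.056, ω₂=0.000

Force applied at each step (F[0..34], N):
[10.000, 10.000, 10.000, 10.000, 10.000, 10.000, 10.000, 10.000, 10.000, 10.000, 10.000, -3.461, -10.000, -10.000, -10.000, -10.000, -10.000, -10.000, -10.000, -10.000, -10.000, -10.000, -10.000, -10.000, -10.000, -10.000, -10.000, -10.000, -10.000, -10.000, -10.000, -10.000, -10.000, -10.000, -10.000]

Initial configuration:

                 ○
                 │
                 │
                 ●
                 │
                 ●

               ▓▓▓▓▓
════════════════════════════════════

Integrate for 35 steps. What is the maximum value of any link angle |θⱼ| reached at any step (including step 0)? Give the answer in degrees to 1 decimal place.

Answer: 92.2°

Derivation:
apply F[0]=+10.000 → step 1: x=0.001, v=0.102, θ₁=0.062, ω₁=-0.131, θ₂=-0.056, ω₂=-0.048
apply F[1]=+10.000 → step 2: x=0.004, v=0.205, θ₁=0.058, ω₁=-0.264, θ₂=-0.058, ω₂=-0.096
apply F[2]=+10.000 → step 3: x=0.009, v=0.309, θ₁=0.051, ω₁=-0.402, θ₂=-0.060, ω₂=-0.142
apply F[3]=+10.000 → step 4: x=0.016, v=0.414, θ₁=0.042, ω₁=-0.548, θ₂=-0.064, ω₂=-0.186
apply F[4]=+10.000 → step 5: x=0.026, v=0.522, θ₁=0.029, ω₁=-0.703, θ₂=-0.068, ω₂=-0.226
apply F[5]=+10.000 → step 6: x=0.037, v=0.632, θ₁=0.013, ω₁=-0.872, θ₂=-0.073, ω₂=-0.262
apply F[6]=+10.000 → step 7: x=0.051, v=0.746, θ₁=-0.006, ω₁=-1.057, θ₂=-0.078, ω₂=-0.292
apply F[7]=+10.000 → step 8: x=0.067, v=0.863, θ₁=-0.029, ω₁=-1.261, θ₂=-0.084, ω₂=-0.315
apply F[8]=+10.000 → step 9: x=0.086, v=0.984, θ₁=-0.056, ω₁=-1.486, θ₂=-0.091, ω₂=-0.331
apply F[9]=+10.000 → step 10: x=0.107, v=1.109, θ₁=-0.089, ω₁=-1.733, θ₂=-0.097, ω₂=-0.338
apply F[10]=+10.000 → step 11: x=0.130, v=1.238, θ₁=-0.126, ω₁=-2.006, θ₂=-0.104, ω₂=-0.336
apply F[11]=-3.461 → step 12: x=0.155, v=1.220, θ₁=-0.166, ω₁=-2.032, θ₂=-0.111, ω₂=-0.324
apply F[12]=-10.000 → step 13: x=0.178, v=1.135, θ₁=-0.206, ω₁=-1.963, θ₂=-0.117, ω₂=-0.300
apply F[13]=-10.000 → step 14: x=0.200, v=1.056, θ₁=-0.245, ω₁=-1.927, θ₂=-0.123, ω₂=-0.264
apply F[14]=-10.000 → step 15: x=0.220, v=0.983, θ₁=-0.283, ω₁=-1.924, θ₂=-0.128, ω₂=-0.217
apply F[15]=-10.000 → step 16: x=0.239, v=0.916, θ₁=-0.322, ω₁=-1.951, θ₂=-0.131, ω₂=-0.160
apply F[16]=-10.000 → step 17: x=0.257, v=0.853, θ₁=-0.362, ω₁=-2.006, θ₂=-0.134, ω₂=-0.093
apply F[17]=-10.000 → step 18: x=0.274, v=0.793, θ₁=-0.403, ω₁=-2.088, θ₂=-0.135, ω₂=-0.017
apply F[18]=-10.000 → step 19: x=0.289, v=0.735, θ₁=-0.445, ω₁=-2.194, θ₂=-0.135, ω₂=0.066
apply F[19]=-10.000 → step 20: x=0.303, v=0.679, θ₁=-0.490, ω₁=-2.320, θ₂=-0.132, ω₂=0.156
apply F[20]=-10.000 → step 21: x=0.316, v=0.623, θ₁=-0.538, ω₁=-2.465, θ₂=-0.128, ω₂=0.249
apply F[21]=-10.000 → step 22: x=0.328, v=0.565, θ₁=-0.589, ω₁=-2.625, θ₂=-0.122, ω₂=0.344
apply F[22]=-10.000 → step 23: x=0.339, v=0.505, θ₁=-0.643, ω₁=-2.796, θ₂=-0.114, ω₂=0.439
apply F[23]=-10.000 → step 24: x=0.348, v=0.440, θ₁=-0.701, ω₁=-2.976, θ₂=-0.105, ω₂=0.529
apply F[24]=-10.000 → step 25: x=0.356, v=0.370, θ₁=-0.762, ω₁=-3.162, θ₂=-0.093, ω₂=0.612
apply F[25]=-10.000 → step 26: x=0.363, v=0.294, θ₁=-0.828, ω₁=-3.354, θ₂=-0.080, ω₂=0.685
apply F[26]=-10.000 → step 27: x=0.368, v=0.210, θ₁=-0.897, ω₁=-3.549, θ₂=-0.066, ω₂=0.746
apply F[27]=-10.000 → step 28: x=0.371, v=0.118, θ₁=-0.970, ω₁=-3.749, θ₂=-0.051, ω₂=0.791
apply F[28]=-10.000 → step 29: x=0.373, v=0.017, θ₁=-1.047, ω₁=-3.956, θ₂=-0.035, ω₂=0.817
apply F[29]=-10.000 → step 30: x=0.372, v=-0.094, θ₁=-1.128, ω₁=-4.172, θ₂=-0.018, ω₂=0.824
apply F[30]=-10.000 → step 31: x=0.369, v=-0.217, θ₁=-1.214, ω₁=-4.401, θ₂=-0.002, ω₂=0.807
apply F[31]=-10.000 → step 32: x=0.363, v=-0.352, θ₁=-1.304, ω₁=-4.649, θ₂=0.014, ω₂=0.763
apply F[32]=-10.000 → step 33: x=0.355, v=-0.501, θ₁=-1.400, ω₁=-4.921, θ₂=0.029, ω₂=0.689
apply F[33]=-10.000 → step 34: x=0.343, v=-0.667, θ₁=-1.501, ω₁=-5.228, θ₂=0.041, ω₂=0.578
apply F[34]=-10.000 → step 35: x=0.328, v=-0.853, θ₁=-1.609, ω₁=-5.579, θ₂=0.051, ω₂=0.426
Max |angle| over trajectory = 1.609 rad = 92.2°.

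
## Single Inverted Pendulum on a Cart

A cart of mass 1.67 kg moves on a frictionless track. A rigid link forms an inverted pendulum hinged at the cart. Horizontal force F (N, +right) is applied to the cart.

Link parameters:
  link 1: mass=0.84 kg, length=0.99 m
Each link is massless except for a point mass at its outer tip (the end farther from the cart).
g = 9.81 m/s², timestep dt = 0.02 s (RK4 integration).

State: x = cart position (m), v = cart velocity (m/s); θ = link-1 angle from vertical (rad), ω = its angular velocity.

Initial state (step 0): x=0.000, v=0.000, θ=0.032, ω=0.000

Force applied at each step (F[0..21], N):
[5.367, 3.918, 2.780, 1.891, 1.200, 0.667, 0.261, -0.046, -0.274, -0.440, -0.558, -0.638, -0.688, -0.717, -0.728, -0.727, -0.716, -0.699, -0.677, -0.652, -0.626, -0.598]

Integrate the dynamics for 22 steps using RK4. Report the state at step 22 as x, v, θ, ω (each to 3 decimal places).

Answer: x=0.055, v=0.067, θ=-0.007, ω=-0.026

Derivation:
apply F[0]=+5.367 → step 1: x=0.001, v=0.061, θ=0.031, ω=-0.055
apply F[1]=+3.918 → step 2: x=0.002, v=0.105, θ=0.030, ω=-0.094
apply F[2]=+2.780 → step 3: x=0.005, v=0.135, θ=0.028, ω=-0.119
apply F[3]=+1.891 → step 4: x=0.008, v=0.155, θ=0.025, ω=-0.134
apply F[4]=+1.200 → step 5: x=0.011, v=0.167, θ=0.023, ω=-0.141
apply F[5]=+0.667 → step 6: x=0.014, v=0.173, θ=0.020, ω=-0.143
apply F[6]=+0.261 → step 7: x=0.018, v=0.175, θ=0.017, ω=-0.140
apply F[7]=-0.046 → step 8: x=0.021, v=0.173, θ=0.014, ω=-0.135
apply F[8]=-0.274 → step 9: x=0.025, v=0.168, θ=0.012, ω=-0.128
apply F[9]=-0.440 → step 10: x=0.028, v=0.162, θ=0.009, ω=-0.120
apply F[10]=-0.558 → step 11: x=0.031, v=0.154, θ=0.007, ω=-0.111
apply F[11]=-0.638 → step 12: x=0.034, v=0.146, θ=0.005, ω=-0.101
apply F[12]=-0.688 → step 13: x=0.037, v=0.137, θ=0.003, ω=-0.092
apply F[13]=-0.717 → step 14: x=0.040, v=0.129, θ=0.001, ω=-0.083
apply F[14]=-0.728 → step 15: x=0.042, v=0.120, θ=-0.001, ω=-0.074
apply F[15]=-0.727 → step 16: x=0.044, v=0.111, θ=-0.002, ω=-0.065
apply F[16]=-0.716 → step 17: x=0.046, v=0.103, θ=-0.003, ω=-0.057
apply F[17]=-0.699 → step 18: x=0.048, v=0.095, θ=-0.004, ω=-0.050
apply F[18]=-0.677 → step 19: x=0.050, v=0.087, θ=-0.005, ω=-0.043
apply F[19]=-0.652 → step 20: x=0.052, v=0.080, θ=-0.006, ω=-0.037
apply F[20]=-0.626 → step 21: x=0.053, v=0.073, θ=-0.007, ω=-0.031
apply F[21]=-0.598 → step 22: x=0.055, v=0.067, θ=-0.007, ω=-0.026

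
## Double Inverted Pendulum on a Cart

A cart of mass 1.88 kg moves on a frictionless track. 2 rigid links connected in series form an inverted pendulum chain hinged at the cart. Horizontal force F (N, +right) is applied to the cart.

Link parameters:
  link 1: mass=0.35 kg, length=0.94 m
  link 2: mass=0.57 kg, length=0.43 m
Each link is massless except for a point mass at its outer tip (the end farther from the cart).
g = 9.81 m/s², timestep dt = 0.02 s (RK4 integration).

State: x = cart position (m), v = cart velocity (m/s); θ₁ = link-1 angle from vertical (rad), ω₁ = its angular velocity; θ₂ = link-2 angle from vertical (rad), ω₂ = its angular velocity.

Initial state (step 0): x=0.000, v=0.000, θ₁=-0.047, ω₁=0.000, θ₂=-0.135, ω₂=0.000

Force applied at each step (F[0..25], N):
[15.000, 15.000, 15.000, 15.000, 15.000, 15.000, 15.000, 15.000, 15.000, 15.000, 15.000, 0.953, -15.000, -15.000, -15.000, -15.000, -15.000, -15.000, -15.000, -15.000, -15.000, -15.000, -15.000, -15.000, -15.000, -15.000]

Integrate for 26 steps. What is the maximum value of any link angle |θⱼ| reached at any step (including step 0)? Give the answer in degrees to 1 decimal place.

Answer: 52.5°

Derivation:
apply F[0]=+15.000 → step 1: x=0.002, v=0.164, θ₁=-0.049, ω₁=-0.156, θ₂=-0.136, ω₂=-0.100
apply F[1]=+15.000 → step 2: x=0.007, v=0.328, θ₁=-0.053, ω₁=-0.313, θ₂=-0.139, ω₂=-0.197
apply F[2]=+15.000 → step 3: x=0.015, v=0.493, θ₁=-0.061, ω₁=-0.474, θ₂=-0.144, ω₂=-0.290
apply F[3]=+15.000 → step 4: x=0.026, v=0.658, θ₁=-0.072, ω₁=-0.639, θ₂=-0.151, ω₂=-0.377
apply F[4]=+15.000 → step 5: x=0.041, v=0.824, θ₁=-0.087, ω₁=-0.809, θ₂=-0.159, ω₂=-0.456
apply F[5]=+15.000 → step 6: x=0.059, v=0.991, θ₁=-0.105, ω₁=-0.987, θ₂=-0.169, ω₂=-0.523
apply F[6]=+15.000 → step 7: x=0.081, v=1.159, θ₁=-0.126, ω₁=-1.173, θ₂=-0.180, ω₂=-0.578
apply F[7]=+15.000 → step 8: x=0.106, v=1.328, θ₁=-0.152, ω₁=-1.369, θ₂=-0.192, ω₂=-0.617
apply F[8]=+15.000 → step 9: x=0.134, v=1.498, θ₁=-0.181, ω₁=-1.575, θ₂=-0.204, ω₂=-0.641
apply F[9]=+15.000 → step 10: x=0.166, v=1.667, θ₁=-0.215, ω₁=-1.790, θ₂=-0.217, ω₂=-0.650
apply F[10]=+15.000 → step 11: x=0.201, v=1.836, θ₁=-0.253, ω₁=-2.014, θ₂=-0.230, ω₂=-0.646
apply F[11]=+0.953 → step 12: x=0.238, v=1.859, θ₁=-0.294, ω₁=-2.101, θ₂=-0.243, ω₂=-0.623
apply F[12]=-15.000 → step 13: x=0.273, v=1.722, θ₁=-0.335, ω₁=-2.042, θ₂=-0.255, ω₂=-0.565
apply F[13]=-15.000 → step 14: x=0.306, v=1.588, θ₁=-0.376, ω₁=-2.006, θ₂=-0.265, ω₂=-0.478
apply F[14]=-15.000 → step 15: x=0.337, v=1.457, θ₁=-0.416, ω₁=-1.990, θ₂=-0.274, ω₂=-0.361
apply F[15]=-15.000 → step 16: x=0.365, v=1.328, θ₁=-0.455, ω₁=-1.995, θ₂=-0.280, ω₂=-0.215
apply F[16]=-15.000 → step 17: x=0.390, v=1.202, θ₁=-0.496, ω₁=-2.020, θ₂=-0.282, ω₂=-0.041
apply F[17]=-15.000 → step 18: x=0.413, v=1.077, θ₁=-0.536, ω₁=-2.062, θ₂=-0.281, ω₂=0.159
apply F[18]=-15.000 → step 19: x=0.433, v=0.952, θ₁=-0.578, ω₁=-2.120, θ₂=-0.276, ω₂=0.384
apply F[19]=-15.000 → step 20: x=0.451, v=0.826, θ₁=-0.621, ω₁=-2.192, θ₂=-0.266, ω₂=0.627
apply F[20]=-15.000 → step 21: x=0.466, v=0.699, θ₁=-0.666, ω₁=-2.275, θ₂=-0.251, ω₂=0.881
apply F[21]=-15.000 → step 22: x=0.479, v=0.570, θ₁=-0.712, ω₁=-2.365, θ₂=-0.230, ω₂=1.139
apply F[22]=-15.000 → step 23: x=0.489, v=0.438, θ₁=-0.761, ω₁=-2.459, θ₂=-0.205, ω₂=1.393
apply F[23]=-15.000 → step 24: x=0.496, v=0.302, θ₁=-0.811, ω₁=-2.554, θ₂=-0.175, ω₂=1.633
apply F[24]=-15.000 → step 25: x=0.501, v=0.164, θ₁=-0.863, ω₁=-2.648, θ₂=-0.140, ω₂=1.854
apply F[25]=-15.000 → step 26: x=0.503, v=0.022, θ₁=-0.917, ω₁=-2.740, θ₂=-0.101, ω₂=2.050
Max |angle| over trajectory = 0.917 rad = 52.5°.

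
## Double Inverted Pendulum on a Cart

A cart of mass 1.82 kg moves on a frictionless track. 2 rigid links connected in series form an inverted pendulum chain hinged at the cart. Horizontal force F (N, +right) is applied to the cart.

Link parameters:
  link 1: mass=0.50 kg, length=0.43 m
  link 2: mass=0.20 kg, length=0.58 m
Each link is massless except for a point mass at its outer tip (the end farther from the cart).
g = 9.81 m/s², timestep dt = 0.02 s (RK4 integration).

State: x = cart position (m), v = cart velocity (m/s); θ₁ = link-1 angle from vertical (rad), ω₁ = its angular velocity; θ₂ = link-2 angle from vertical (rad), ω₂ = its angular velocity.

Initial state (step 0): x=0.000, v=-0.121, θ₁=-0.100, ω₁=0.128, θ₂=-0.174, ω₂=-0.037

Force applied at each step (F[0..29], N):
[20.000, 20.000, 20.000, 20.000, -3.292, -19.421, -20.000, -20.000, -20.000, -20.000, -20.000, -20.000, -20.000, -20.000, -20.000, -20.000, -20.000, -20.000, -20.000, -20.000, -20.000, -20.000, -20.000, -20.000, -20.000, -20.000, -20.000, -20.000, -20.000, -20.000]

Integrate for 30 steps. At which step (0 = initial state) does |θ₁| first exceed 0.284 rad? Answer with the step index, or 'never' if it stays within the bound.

Answer: 7

Derivation:
apply F[0]=+20.000 → step 1: x=-0.000, v=0.105, θ₁=-0.103, ω₁=-0.430, θ₂=-0.175, ω₂=-0.068
apply F[1]=+20.000 → step 2: x=0.004, v=0.332, θ₁=-0.117, ω₁=-0.994, θ₂=-0.177, ω₂=-0.094
apply F[2]=+20.000 → step 3: x=0.013, v=0.559, θ₁=-0.143, ω₁=-1.569, θ₂=-0.179, ω₂=-0.112
apply F[3]=+20.000 → step 4: x=0.027, v=0.787, θ₁=-0.180, ω₁=-2.162, θ₂=-0.181, ω₂=-0.118
apply F[4]=-3.292 → step 5: x=0.042, v=0.763, θ₁=-0.224, ω₁=-2.202, θ₂=-0.183, ω₂=-0.111
apply F[5]=-19.421 → step 6: x=0.055, v=0.568, θ₁=-0.265, ω₁=-1.884, θ₂=-0.185, ω₂=-0.081
apply F[6]=-20.000 → step 7: x=0.065, v=0.372, θ₁=-0.299, ω₁=-1.592, θ₂=-0.187, ω₂=-0.031
apply F[7]=-20.000 → step 8: x=0.070, v=0.179, θ₁=-0.328, ω₁=-1.333, θ₂=-0.186, ω₂=0.038
apply F[8]=-20.000 → step 9: x=0.072, v=-0.011, θ₁=-0.353, ω₁=-1.102, θ₂=-0.185, ω₂=0.126
apply F[9]=-20.000 → step 10: x=0.070, v=-0.198, θ₁=-0.373, ω₁=-0.896, θ₂=-0.181, ω₂=0.228
apply F[10]=-20.000 → step 11: x=0.064, v=-0.384, θ₁=-0.389, ω₁=-0.710, θ₂=-0.176, ω₂=0.345
apply F[11]=-20.000 → step 12: x=0.055, v=-0.567, θ₁=-0.401, ω₁=-0.540, θ₂=-0.167, ω₂=0.475
apply F[12]=-20.000 → step 13: x=0.041, v=-0.750, θ₁=-0.410, ω₁=-0.382, θ₂=-0.157, ω₂=0.618
apply F[13]=-20.000 → step 14: x=0.025, v=-0.932, θ₁=-0.417, ω₁=-0.234, θ₂=-0.143, ω₂=0.771
apply F[14]=-20.000 → step 15: x=0.004, v=-1.114, θ₁=-0.420, ω₁=-0.092, θ₂=-0.126, ω₂=0.935
apply F[15]=-20.000 → step 16: x=-0.020, v=-1.296, θ₁=-0.420, ω₁=0.046, θ₂=-0.105, ω₂=1.110
apply F[16]=-20.000 → step 17: x=-0.048, v=-1.478, θ₁=-0.418, ω₁=0.184, θ₂=-0.081, ω₂=1.295
apply F[17]=-20.000 → step 18: x=-0.079, v=-1.661, θ₁=-0.413, ω₁=0.324, θ₂=-0.053, ω₂=1.489
apply F[18]=-20.000 → step 19: x=-0.114, v=-1.846, θ₁=-0.405, ω₁=0.470, θ₂=-0.022, ω₂=1.692
apply F[19]=-20.000 → step 20: x=-0.153, v=-2.032, θ₁=-0.394, ω₁=0.625, θ₂=0.014, ω₂=1.903
apply F[20]=-20.000 → step 21: x=-0.196, v=-2.219, θ₁=-0.380, ω₁=0.792, θ₂=0.055, ω₂=2.122
apply F[21]=-20.000 → step 22: x=-0.242, v=-2.409, θ₁=-0.362, ω₁=0.977, θ₂=0.099, ω₂=2.345
apply F[22]=-20.000 → step 23: x=-0.292, v=-2.602, θ₁=-0.341, ω₁=1.184, θ₂=0.148, ω₂=2.572
apply F[23]=-20.000 → step 24: x=-0.346, v=-2.797, θ₁=-0.315, ω₁=1.418, θ₂=0.202, ω₂=2.799
apply F[24]=-20.000 → step 25: x=-0.404, v=-2.996, θ₁=-0.284, ω₁=1.685, θ₂=0.260, ω₂=3.022
apply F[25]=-20.000 → step 26: x=-0.466, v=-3.199, θ₁=-0.247, ω₁=1.990, θ₂=0.323, ω₂=3.236
apply F[26]=-20.000 → step 27: x=-0.532, v=-3.406, θ₁=-0.204, ω₁=2.340, θ₂=0.390, ω₂=3.433
apply F[27]=-20.000 → step 28: x=-0.602, v=-3.617, θ₁=-0.153, ω₁=2.742, θ₂=0.460, ω₂=3.604
apply F[28]=-20.000 → step 29: x=-0.677, v=-3.832, θ₁=-0.094, ω₁=3.200, θ₂=0.534, ω₂=3.739
apply F[29]=-20.000 → step 30: x=-0.755, v=-4.051, θ₁=-0.025, ω₁=3.719, θ₂=0.609, ω₂=3.824
|θ₁| = 0.299 > 0.284 first at step 7.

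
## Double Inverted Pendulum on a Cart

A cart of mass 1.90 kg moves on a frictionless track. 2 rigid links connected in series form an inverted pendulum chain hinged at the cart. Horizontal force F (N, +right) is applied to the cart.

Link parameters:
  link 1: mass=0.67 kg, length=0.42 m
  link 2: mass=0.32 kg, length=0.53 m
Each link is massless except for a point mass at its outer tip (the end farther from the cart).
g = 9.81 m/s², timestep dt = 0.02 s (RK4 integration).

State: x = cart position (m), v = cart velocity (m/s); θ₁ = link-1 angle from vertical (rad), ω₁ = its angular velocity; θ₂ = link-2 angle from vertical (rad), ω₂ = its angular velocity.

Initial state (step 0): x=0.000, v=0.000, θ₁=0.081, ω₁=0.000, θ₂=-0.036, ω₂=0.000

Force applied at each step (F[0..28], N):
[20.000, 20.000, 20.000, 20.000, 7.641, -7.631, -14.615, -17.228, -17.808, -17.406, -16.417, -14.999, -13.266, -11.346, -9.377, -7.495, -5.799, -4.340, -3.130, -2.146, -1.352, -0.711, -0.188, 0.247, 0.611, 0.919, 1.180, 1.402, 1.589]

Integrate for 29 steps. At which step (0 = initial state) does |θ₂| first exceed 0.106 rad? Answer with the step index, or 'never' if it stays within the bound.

apply F[0]=+20.000 → step 1: x=0.002, v=0.202, θ₁=0.077, ω₁=-0.414, θ₂=-0.037, ω₂=-0.068
apply F[1]=+20.000 → step 2: x=0.008, v=0.405, θ₁=0.064, ω₁=-0.838, θ₂=-0.039, ω₂=-0.130
apply F[2]=+20.000 → step 3: x=0.018, v=0.610, θ₁=0.043, ω₁=-1.278, θ₂=-0.042, ω₂=-0.182
apply F[3]=+20.000 → step 4: x=0.032, v=0.817, θ₁=0.013, ω₁=-1.744, θ₂=-0.046, ω₂=-0.219
apply F[4]=+7.641 → step 5: x=0.050, v=0.898, θ₁=-0.024, ω₁=-1.931, θ₂=-0.050, ω₂=-0.239
apply F[5]=-7.631 → step 6: x=0.067, v=0.822, θ₁=-0.061, ω₁=-1.767, θ₂=-0.055, ω₂=-0.244
apply F[6]=-14.615 → step 7: x=0.082, v=0.675, θ₁=-0.093, ω₁=-1.459, θ₂=-0.060, ω₂=-0.234
apply F[7]=-17.228 → step 8: x=0.094, v=0.505, θ₁=-0.118, ω₁=-1.115, θ₂=-0.065, ω₂=-0.209
apply F[8]=-17.808 → step 9: x=0.102, v=0.331, θ₁=-0.137, ω₁=-0.780, θ₂=-0.068, ω₂=-0.173
apply F[9]=-17.406 → step 10: x=0.107, v=0.164, θ₁=-0.150, ω₁=-0.471, θ₂=-0.071, ω₂=-0.129
apply F[10]=-16.417 → step 11: x=0.109, v=0.009, θ₁=-0.157, ω₁=-0.197, θ₂=-0.074, ω₂=-0.080
apply F[11]=-14.999 → step 12: x=0.107, v=-0.132, θ₁=-0.158, ω₁=0.039, θ₂=-0.075, ω₂=-0.030
apply F[12]=-13.266 → step 13: x=0.104, v=-0.254, θ₁=-0.155, ω₁=0.234, θ₂=-0.075, ω₂=0.018
apply F[13]=-11.346 → step 14: x=0.097, v=-0.357, θ₁=-0.149, ω₁=0.387, θ₂=-0.074, ω₂=0.064
apply F[14]=-9.377 → step 15: x=0.089, v=-0.440, θ₁=-0.140, ω₁=0.499, θ₂=-0.072, ω₂=0.105
apply F[15]=-7.495 → step 16: x=0.080, v=-0.505, θ₁=-0.130, ω₁=0.575, θ₂=-0.070, ω₂=0.140
apply F[16]=-5.799 → step 17: x=0.069, v=-0.553, θ₁=-0.118, ω₁=0.619, θ₂=-0.067, ω₂=0.171
apply F[17]=-4.340 → step 18: x=0.058, v=-0.588, θ₁=-0.105, ω₁=0.638, θ₂=-0.063, ω₂=0.196
apply F[18]=-3.130 → step 19: x=0.046, v=-0.611, θ₁=-0.092, ω₁=0.638, θ₂=-0.059, ω₂=0.217
apply F[19]=-2.146 → step 20: x=0.034, v=-0.625, θ₁=-0.080, ω₁=0.625, θ₂=-0.054, ω₂=0.232
apply F[20]=-1.352 → step 21: x=0.021, v=-0.632, θ₁=-0.068, ω₁=0.602, θ₂=-0.050, ω₂=0.244
apply F[21]=-0.711 → step 22: x=0.008, v=-0.633, θ₁=-0.056, ω₁=0.573, θ₂=-0.045, ω₂=0.252
apply F[22]=-0.188 → step 23: x=-0.004, v=-0.630, θ₁=-0.045, ω₁=0.541, θ₂=-0.040, ω₂=0.256
apply F[23]=+0.247 → step 24: x=-0.017, v=-0.623, θ₁=-0.034, ω₁=0.506, θ₂=-0.034, ω₂=0.257
apply F[24]=+0.611 → step 25: x=-0.029, v=-0.614, θ₁=-0.024, ω₁=0.471, θ₂=-0.029, ω₂=0.256
apply F[25]=+0.919 → step 26: x=-0.041, v=-0.602, θ₁=-0.015, ω₁=0.435, θ₂=-0.024, ω₂=0.252
apply F[26]=+1.180 → step 27: x=-0.053, v=-0.589, θ₁=-0.007, ω₁=0.400, θ₂=-0.019, ω₂=0.247
apply F[27]=+1.402 → step 28: x=-0.065, v=-0.574, θ₁=0.001, ω₁=0.365, θ₂=-0.014, ω₂=0.239
apply F[28]=+1.589 → step 29: x=-0.076, v=-0.557, θ₁=0.008, ω₁=0.332, θ₂=-0.010, ω₂=0.231
max |θ₂| = 0.075 ≤ 0.106 over all 30 states.

Answer: never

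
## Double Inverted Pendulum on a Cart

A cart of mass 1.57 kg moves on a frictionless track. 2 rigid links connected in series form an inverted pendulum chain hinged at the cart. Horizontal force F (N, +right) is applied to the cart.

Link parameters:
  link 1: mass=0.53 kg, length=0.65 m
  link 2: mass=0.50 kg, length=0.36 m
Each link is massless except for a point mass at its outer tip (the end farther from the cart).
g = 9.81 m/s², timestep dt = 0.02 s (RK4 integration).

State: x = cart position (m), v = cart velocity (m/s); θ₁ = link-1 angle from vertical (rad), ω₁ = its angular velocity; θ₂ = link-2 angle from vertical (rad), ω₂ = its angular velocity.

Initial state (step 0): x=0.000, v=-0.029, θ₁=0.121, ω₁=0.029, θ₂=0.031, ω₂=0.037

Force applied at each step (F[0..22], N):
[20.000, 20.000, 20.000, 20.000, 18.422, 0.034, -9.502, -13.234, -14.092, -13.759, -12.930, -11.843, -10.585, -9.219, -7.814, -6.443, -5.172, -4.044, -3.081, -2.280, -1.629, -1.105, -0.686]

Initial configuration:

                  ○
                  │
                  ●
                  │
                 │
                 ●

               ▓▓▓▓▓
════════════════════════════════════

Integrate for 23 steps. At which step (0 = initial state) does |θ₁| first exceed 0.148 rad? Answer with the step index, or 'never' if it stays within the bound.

Answer: never

Derivation:
apply F[0]=+20.000 → step 1: x=0.002, v=0.208, θ₁=0.119, ω₁=-0.269, θ₂=0.031, ω₂=-0.070
apply F[1]=+20.000 → step 2: x=0.008, v=0.447, θ₁=0.110, ω₁=-0.572, θ₂=0.028, ω₂=-0.170
apply F[2]=+20.000 → step 3: x=0.020, v=0.687, θ₁=0.096, ω₁=-0.885, θ₂=0.024, ω₂=-0.258
apply F[3]=+20.000 → step 4: x=0.036, v=0.931, θ₁=0.075, ω₁=-1.213, θ₂=0.018, ω₂=-0.328
apply F[4]=+18.422 → step 5: x=0.057, v=1.158, θ₁=0.047, ω₁=-1.531, θ₂=0.011, ω₂=-0.375
apply F[5]=+0.034 → step 6: x=0.080, v=1.155, θ₁=0.017, ω₁=-1.511, θ₂=0.003, ω₂=-0.397
apply F[6]=-9.502 → step 7: x=0.102, v=1.033, θ₁=-0.011, ω₁=-1.323, θ₂=-0.005, ω₂=-0.400
apply F[7]=-13.234 → step 8: x=0.121, v=0.868, θ₁=-0.035, ω₁=-1.079, θ₂=-0.013, ω₂=-0.386
apply F[8]=-14.092 → step 9: x=0.136, v=0.694, θ₁=-0.054, ω₁=-0.833, θ₂=-0.020, ω₂=-0.356
apply F[9]=-13.759 → step 10: x=0.149, v=0.527, θ₁=-0.069, ω₁=-0.606, θ₂=-0.027, ω₂=-0.314
apply F[10]=-12.930 → step 11: x=0.158, v=0.372, θ₁=-0.079, ω₁=-0.404, θ₂=-0.033, ω₂=-0.266
apply F[11]=-11.843 → step 12: x=0.164, v=0.232, θ₁=-0.085, ω₁=-0.229, θ₂=-0.037, ω₂=-0.213
apply F[12]=-10.585 → step 13: x=0.167, v=0.109, θ₁=-0.088, ω₁=-0.080, θ₂=-0.041, ω₂=-0.161
apply F[13]=-9.219 → step 14: x=0.168, v=0.003, θ₁=-0.089, ω₁=0.041, θ₂=-0.044, ω₂=-0.110
apply F[14]=-7.814 → step 15: x=0.167, v=-0.084, θ₁=-0.087, ω₁=0.136, θ₂=-0.046, ω₂=-0.062
apply F[15]=-6.443 → step 16: x=0.165, v=-0.155, θ₁=-0.084, ω₁=0.208, θ₂=-0.046, ω₂=-0.020
apply F[16]=-5.172 → step 17: x=0.161, v=-0.211, θ₁=-0.079, ω₁=0.258, θ₂=-0.046, ω₂=0.018
apply F[17]=-4.044 → step 18: x=0.157, v=-0.252, θ₁=-0.073, ω₁=0.290, θ₂=-0.046, ω₂=0.050
apply F[18]=-3.081 → step 19: x=0.151, v=-0.282, θ₁=-0.067, ω₁=0.308, θ₂=-0.044, ω₂=0.076
apply F[19]=-2.280 → step 20: x=0.145, v=-0.303, θ₁=-0.061, ω₁=0.315, θ₂=-0.043, ω₂=0.098
apply F[20]=-1.629 → step 21: x=0.139, v=-0.317, θ₁=-0.055, ω₁=0.313, θ₂=-0.041, ω₂=0.116
apply F[21]=-1.105 → step 22: x=0.133, v=-0.324, θ₁=-0.049, ω₁=0.305, θ₂=-0.038, ω₂=0.129
apply F[22]=-0.686 → step 23: x=0.126, v=-0.327, θ₁=-0.043, ω₁=0.293, θ₂=-0.035, ω₂=0.138
max |θ₁| = 0.121 ≤ 0.148 over all 24 states.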